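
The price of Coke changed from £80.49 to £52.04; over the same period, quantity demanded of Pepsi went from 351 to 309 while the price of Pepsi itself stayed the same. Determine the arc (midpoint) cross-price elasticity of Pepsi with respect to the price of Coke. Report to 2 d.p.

0.30

ΔQ_A = 309 − 351 = -42; ΔP_B = 52.04 − 80.49 = -28.45.
Midpoints: Q̄_A = 330.0, P̄_B = 66.27.
ε = (ΔQ_A/Q̄_A)/(ΔP_B/P̄_B) = (-42/330.0)/(-28.45/66.27) ≈ 0.30.
ε > 0: Pepsi and Coke are substitutes.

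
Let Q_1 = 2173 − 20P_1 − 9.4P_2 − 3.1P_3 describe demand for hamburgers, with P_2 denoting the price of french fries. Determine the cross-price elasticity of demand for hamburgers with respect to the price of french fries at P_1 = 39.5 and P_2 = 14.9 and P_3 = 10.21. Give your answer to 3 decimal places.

At P_1 = 39.5 and P_2 = 14.9 and P_3 = 10.21: Q_1 = 1211.289.
∂Q_1/∂P_2 = -9.4.
ε = (∂Q_1/∂P_2)(P_2/Q_1) = -9.4 × (14.9/1211.289) ≈ -0.116.
Since ε < 0, hamburgers and french fries are complements.

-0.116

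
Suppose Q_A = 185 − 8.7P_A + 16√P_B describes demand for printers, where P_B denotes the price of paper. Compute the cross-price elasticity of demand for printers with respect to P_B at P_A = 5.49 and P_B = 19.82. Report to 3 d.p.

0.171

At P_A = 5.49 and P_B = 19.82: Q_A = 208.468.
∂Q_A/∂P_B = 16/(2√P_B) = 16/(2√19.82) = 1.7970.
ε = (∂Q_A/∂P_B)(P_B/Q_A) = 1.7970 × (19.82/208.468) ≈ 0.171.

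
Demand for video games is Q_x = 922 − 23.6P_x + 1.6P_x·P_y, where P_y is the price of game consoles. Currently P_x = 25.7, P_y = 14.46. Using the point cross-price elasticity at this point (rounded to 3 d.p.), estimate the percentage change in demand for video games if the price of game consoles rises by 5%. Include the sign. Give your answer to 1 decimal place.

At P_x = 25.7, P_y = 14.46: Q_x = 910.075.
∂Q_x/∂P_y = 1.6P_x = 41.1200.
ε = (∂Q_x/∂P_y)(P_y/Q_x) = 41.1200 × 14.46/910.075 ≈ 0.653.
%ΔQ_x ≈ ε × %ΔP_y = 0.653 × (5%) = 3.3%.

3.3%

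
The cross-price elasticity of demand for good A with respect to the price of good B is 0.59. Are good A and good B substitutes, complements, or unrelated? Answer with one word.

substitutes

ε = 0.59 > 0, so a higher price of good B raises demand for good A: substitutes.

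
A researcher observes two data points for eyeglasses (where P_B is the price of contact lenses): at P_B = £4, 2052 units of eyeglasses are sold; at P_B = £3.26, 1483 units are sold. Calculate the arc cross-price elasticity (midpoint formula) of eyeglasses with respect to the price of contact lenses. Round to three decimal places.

ΔQ_A = 1483 − 2052 = -569; ΔP_B = 3.26 − 4 = -0.74.
Midpoints: Q̄_A = 1767.5, P̄_B = 3.63.
ε = (ΔQ_A/Q̄_A)/(ΔP_B/P̄_B) = (-569/1767.5)/(-0.74/3.63) ≈ 1.579.

1.579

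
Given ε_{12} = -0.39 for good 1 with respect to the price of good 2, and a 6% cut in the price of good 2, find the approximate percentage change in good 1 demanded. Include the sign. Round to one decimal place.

2.3%

%ΔQ ≈ ε × %ΔP of good 2 = -0.39 × (-6%) = 2.3%.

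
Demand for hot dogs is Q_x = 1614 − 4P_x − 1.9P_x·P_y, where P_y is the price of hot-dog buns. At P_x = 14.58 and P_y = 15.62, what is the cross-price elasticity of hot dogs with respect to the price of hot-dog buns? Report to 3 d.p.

At P_x = 14.58 and P_y = 15.62: Q_x = 1122.975.
∂Q_x/∂P_y = -1.9P_x = -1.9(14.58) = -27.7020.
ε = (∂Q_x/∂P_y)(P_y/Q_x) = -27.7020 × (15.62/1122.975) ≈ -0.385.

-0.385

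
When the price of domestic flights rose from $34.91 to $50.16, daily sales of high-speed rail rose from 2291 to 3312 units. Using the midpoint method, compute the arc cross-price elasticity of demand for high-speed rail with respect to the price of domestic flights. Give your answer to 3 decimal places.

1.017

ΔQ_A = 3312 − 2291 = 1021; ΔP_B = 50.16 − 34.91 = 15.25.
Midpoints: Q̄_A = 2801.5, P̄_B = 42.53.
ε = (ΔQ_A/Q̄_A)/(ΔP_B/P̄_B) = (1021/2801.5)/(15.25/42.53) ≈ 1.017.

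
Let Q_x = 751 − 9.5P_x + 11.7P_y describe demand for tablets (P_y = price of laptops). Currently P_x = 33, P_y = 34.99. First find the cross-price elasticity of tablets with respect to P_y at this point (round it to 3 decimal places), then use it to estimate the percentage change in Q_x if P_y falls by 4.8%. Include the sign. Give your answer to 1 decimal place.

At P_x = 33, P_y = 34.99: Q_x = 846.883.
∂Q_x/∂P_y = 11.7.
ε = (∂Q_x/∂P_y)(P_y/Q_x) = 11.7000 × 34.99/846.883 ≈ 0.483.
%ΔQ_x ≈ ε × %ΔP_y = 0.483 × (-4.8%) = -2.3%.

-2.3%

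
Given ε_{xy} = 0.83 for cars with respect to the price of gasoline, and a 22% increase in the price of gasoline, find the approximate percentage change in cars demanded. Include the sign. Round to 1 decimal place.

%ΔQ ≈ ε × %ΔP of gasoline = 0.83 × (22%) = 18.3%.

18.3%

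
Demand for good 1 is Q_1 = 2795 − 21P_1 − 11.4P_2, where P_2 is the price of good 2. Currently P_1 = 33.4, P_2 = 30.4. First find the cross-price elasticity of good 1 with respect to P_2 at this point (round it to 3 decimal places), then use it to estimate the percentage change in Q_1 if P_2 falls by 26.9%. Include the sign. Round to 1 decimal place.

5.3%

At P_1 = 33.4, P_2 = 30.4: Q_1 = 1747.04.
∂Q_1/∂P_2 = -11.4.
ε = (∂Q_1/∂P_2)(P_2/Q_1) = -11.4000 × 30.4/1747.04 ≈ -0.198.
%ΔQ_1 ≈ ε × %ΔP_2 = -0.198 × (-26.9%) = 5.3%.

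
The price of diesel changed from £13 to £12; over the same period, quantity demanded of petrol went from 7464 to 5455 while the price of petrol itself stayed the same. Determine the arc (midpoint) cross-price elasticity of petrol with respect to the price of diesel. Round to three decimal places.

3.888

ΔQ_A = 5455 − 7464 = -2009; ΔP_B = 12 − 13 = -1.
Midpoints: Q̄_A = 6459.5, P̄_B = 12.50.
ε = (ΔQ_A/Q̄_A)/(ΔP_B/P̄_B) = (-2009/6459.5)/(-1/12.50) ≈ 3.888.
ε > 0: petrol and diesel are substitutes.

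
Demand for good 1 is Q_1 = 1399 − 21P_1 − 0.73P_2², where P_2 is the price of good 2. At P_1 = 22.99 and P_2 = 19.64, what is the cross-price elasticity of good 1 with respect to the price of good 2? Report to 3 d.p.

At P_1 = 22.99 and P_2 = 19.64: Q_1 = 634.627.
∂Q_1/∂P_2 = -1.46P_2 = -1.46(19.64) = -28.6744.
ε = (∂Q_1/∂P_2)(P_2/Q_1) = -28.6744 × (19.64/634.627) ≈ -0.887.

-0.887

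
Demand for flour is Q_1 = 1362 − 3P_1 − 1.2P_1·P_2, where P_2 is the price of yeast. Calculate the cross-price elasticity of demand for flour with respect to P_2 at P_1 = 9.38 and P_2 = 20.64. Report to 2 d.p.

At P_1 = 9.38 and P_2 = 20.64: Q_1 = 1101.536.
∂Q_1/∂P_2 = -1.2P_1 = -1.2(9.38) = -11.2560.
ε = (∂Q_1/∂P_2)(P_2/Q_1) = -11.2560 × (20.64/1101.536) ≈ -0.21.
ε < 0: complements.

-0.21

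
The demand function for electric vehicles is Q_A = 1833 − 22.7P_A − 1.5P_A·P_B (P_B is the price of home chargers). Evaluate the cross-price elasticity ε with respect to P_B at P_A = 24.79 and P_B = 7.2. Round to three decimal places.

-0.267

At P_A = 24.79 and P_B = 7.2: Q_A = 1002.535.
∂Q_A/∂P_B = -1.5P_A = -1.5(24.79) = -37.1850.
ε = (∂Q_A/∂P_B)(P_B/Q_A) = -37.1850 × (7.2/1002.535) ≈ -0.267.
ε < 0: complements.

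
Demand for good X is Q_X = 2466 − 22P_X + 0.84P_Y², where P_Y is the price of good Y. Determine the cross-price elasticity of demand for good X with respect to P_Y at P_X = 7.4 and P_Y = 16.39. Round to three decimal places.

0.178

At P_X = 7.4 and P_Y = 16.39: Q_X = 2528.851.
∂Q_X/∂P_Y = 1.68P_Y = 1.68(16.39) = 27.5352.
ε = (∂Q_X/∂P_Y)(P_Y/Q_X) = 27.5352 × (16.39/2528.851) ≈ 0.178.
ε > 0: substitutes.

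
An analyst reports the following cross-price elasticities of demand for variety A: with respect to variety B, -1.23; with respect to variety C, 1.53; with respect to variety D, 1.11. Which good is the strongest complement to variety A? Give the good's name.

variety B

Complements have ε < 0. The most negative value is -1.23 (variety B).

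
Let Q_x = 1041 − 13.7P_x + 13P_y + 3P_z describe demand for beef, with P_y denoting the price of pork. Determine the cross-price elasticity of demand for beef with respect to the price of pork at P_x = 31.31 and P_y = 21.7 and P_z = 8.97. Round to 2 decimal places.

0.31

At P_x = 31.31 and P_y = 21.7 and P_z = 8.97: Q_x = 921.063.
∂Q_x/∂P_y = 13.
ε = (∂Q_x/∂P_y)(P_y/Q_x) = 13 × (21.7/921.063) ≈ 0.31.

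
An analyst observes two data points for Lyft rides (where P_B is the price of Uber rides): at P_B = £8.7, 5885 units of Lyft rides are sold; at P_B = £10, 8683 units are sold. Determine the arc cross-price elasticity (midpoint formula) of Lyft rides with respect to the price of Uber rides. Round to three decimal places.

ΔQ_A = 8683 − 5885 = 2798; ΔP_B = 10 − 8.7 = 1.3.
Midpoints: Q̄_A = 7284.0, P̄_B = 9.35.
ε = (ΔQ_A/Q̄_A)/(ΔP_B/P̄_B) = (2798/7284.0)/(1.3/9.35) ≈ 2.763.
ε > 0: Lyft rides and Uber rides are substitutes.

2.763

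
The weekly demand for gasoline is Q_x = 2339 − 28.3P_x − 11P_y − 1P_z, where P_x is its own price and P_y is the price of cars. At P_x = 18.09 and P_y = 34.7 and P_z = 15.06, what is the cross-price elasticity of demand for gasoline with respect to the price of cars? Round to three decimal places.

At P_x = 18.09 and P_y = 34.7 and P_z = 15.06: Q_x = 1430.293.
∂Q_x/∂P_y = -11.
ε = (∂Q_x/∂P_y)(P_y/Q_x) = -11 × (34.7/1430.293) ≈ -0.267.

-0.267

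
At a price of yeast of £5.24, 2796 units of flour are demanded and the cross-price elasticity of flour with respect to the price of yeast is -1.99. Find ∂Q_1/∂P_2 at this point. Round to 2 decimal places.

-1061.84

ε = (∂Q_1/∂P_2)·(P_2/Q_1) ⇒ ∂Q_1/∂P_2 = ε·Q_1/P_2 = -1.99 × 2796/5.24 ≈ -1061.84.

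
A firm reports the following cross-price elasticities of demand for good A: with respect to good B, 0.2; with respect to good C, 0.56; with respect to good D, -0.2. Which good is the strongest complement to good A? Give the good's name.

Complements have ε < 0. The most negative value is -0.2 (good D).

good D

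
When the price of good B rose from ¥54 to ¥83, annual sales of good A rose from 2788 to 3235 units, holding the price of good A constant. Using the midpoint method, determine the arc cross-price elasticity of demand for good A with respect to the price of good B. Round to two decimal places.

0.35

ΔQ_A = 3235 − 2788 = 447; ΔP_B = 83 − 54 = 29.
Midpoints: Q̄_A = 3011.5, P̄_B = 68.50.
ε = (ΔQ_A/Q̄_A)/(ΔP_B/P̄_B) = (447/3011.5)/(29/68.50) ≈ 0.35.
ε > 0: good A and good B are substitutes.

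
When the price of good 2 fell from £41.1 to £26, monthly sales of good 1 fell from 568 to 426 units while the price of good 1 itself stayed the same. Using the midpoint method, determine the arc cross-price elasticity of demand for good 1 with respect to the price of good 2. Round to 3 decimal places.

ΔQ_1 = 426 − 568 = -142; ΔP_2 = 26 − 41.1 = -15.1.
Midpoints: Q̄_1 = 497.0, P̄_2 = 33.55.
ε = (ΔQ_1/Q̄_1)/(ΔP_2/P̄_2) = (-142/497.0)/(-15.1/33.55) ≈ 0.635.
ε > 0: good 1 and good 2 are substitutes.

0.635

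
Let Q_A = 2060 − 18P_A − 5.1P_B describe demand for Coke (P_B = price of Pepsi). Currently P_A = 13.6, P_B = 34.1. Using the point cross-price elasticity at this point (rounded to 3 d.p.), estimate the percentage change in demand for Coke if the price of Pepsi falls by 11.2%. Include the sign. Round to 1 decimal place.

1.2%

At P_A = 13.6, P_B = 34.1: Q_A = 1641.29.
∂Q_A/∂P_B = -5.1.
ε = (∂Q_A/∂P_B)(P_B/Q_A) = -5.1000 × 34.1/1641.29 ≈ -0.106.
%ΔQ_A ≈ ε × %ΔP_B = -0.106 × (-11.2%) = 1.2%.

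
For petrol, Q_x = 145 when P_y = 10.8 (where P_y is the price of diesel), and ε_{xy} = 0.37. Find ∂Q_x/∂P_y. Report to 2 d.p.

4.97

ε = (∂Q_x/∂P_y)·(P_y/Q_x) ⇒ ∂Q_x/∂P_y = ε·Q_x/P_y = 0.37 × 145/10.8 ≈ 4.97.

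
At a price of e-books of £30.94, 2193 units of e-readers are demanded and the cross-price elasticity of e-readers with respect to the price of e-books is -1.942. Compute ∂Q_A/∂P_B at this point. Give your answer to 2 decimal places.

ε = (∂Q_A/∂P_B)·(P_B/Q_A) ⇒ ∂Q_A/∂P_B = ε·Q_A/P_B = -1.942 × 2193/30.94 ≈ -137.65.

-137.65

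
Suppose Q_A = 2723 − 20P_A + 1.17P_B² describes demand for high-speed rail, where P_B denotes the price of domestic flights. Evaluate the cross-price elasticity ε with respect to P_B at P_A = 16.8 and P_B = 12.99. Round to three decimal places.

0.153

At P_A = 16.8 and P_B = 12.99: Q_A = 2584.426.
∂Q_A/∂P_B = 2.34P_B = 2.34(12.99) = 30.3966.
ε = (∂Q_A/∂P_B)(P_B/Q_A) = 30.3966 × (12.99/2584.426) ≈ 0.153.
ε > 0: substitutes.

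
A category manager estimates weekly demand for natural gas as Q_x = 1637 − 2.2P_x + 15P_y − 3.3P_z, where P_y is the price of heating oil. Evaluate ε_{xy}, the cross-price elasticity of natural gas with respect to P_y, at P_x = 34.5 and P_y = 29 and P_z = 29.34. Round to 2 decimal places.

0.23

At P_x = 34.5 and P_y = 29 and P_z = 29.34: Q_x = 1899.278.
∂Q_x/∂P_y = 15.
ε = (∂Q_x/∂P_y)(P_y/Q_x) = 15 × (29/1899.278) ≈ 0.23.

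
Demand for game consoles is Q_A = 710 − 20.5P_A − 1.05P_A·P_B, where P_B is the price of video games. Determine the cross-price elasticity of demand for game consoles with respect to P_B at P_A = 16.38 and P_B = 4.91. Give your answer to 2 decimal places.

At P_A = 16.38 and P_B = 4.91: Q_A = 289.763.
∂Q_A/∂P_B = -1.05P_A = -1.05(16.38) = -17.1990.
ε = (∂Q_A/∂P_B)(P_B/Q_A) = -17.1990 × (4.91/289.763) ≈ -0.29.

-0.29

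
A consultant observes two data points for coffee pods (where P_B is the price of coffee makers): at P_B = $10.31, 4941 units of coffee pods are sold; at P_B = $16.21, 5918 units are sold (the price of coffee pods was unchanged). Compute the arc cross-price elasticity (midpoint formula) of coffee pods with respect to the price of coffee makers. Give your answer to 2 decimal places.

ΔQ_A = 5918 − 4941 = 977; ΔP_B = 16.21 − 10.31 = 5.9.
Midpoints: Q̄_A = 5429.5, P̄_B = 13.26.
ε = (ΔQ_A/Q̄_A)/(ΔP_B/P̄_B) = (977/5429.5)/(5.9/13.26) ≈ 0.40.

0.40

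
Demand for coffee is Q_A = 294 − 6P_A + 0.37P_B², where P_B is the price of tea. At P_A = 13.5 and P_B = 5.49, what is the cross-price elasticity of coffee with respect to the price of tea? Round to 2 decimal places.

At P_A = 13.5 and P_B = 5.49: Q_A = 224.152.
∂Q_A/∂P_B = 0.74P_B = 0.74(5.49) = 4.0626.
ε = (∂Q_A/∂P_B)(P_B/Q_A) = 4.0626 × (5.49/224.152) ≈ 0.10.

0.10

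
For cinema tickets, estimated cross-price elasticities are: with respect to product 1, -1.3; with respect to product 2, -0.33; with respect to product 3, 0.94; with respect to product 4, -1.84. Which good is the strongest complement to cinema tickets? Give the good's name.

Complements have ε < 0. The most negative value is -1.84 (product 4).

product 4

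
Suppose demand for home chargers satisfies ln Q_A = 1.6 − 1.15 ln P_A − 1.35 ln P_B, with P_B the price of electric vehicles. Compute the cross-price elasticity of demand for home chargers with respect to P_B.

In a log-linear (constant-elasticity) demand function, the coefficient on ln P_B is the cross-price elasticity.
ε = -1.35. Negative, so home chargers and electric vehicles are complements.

-1.35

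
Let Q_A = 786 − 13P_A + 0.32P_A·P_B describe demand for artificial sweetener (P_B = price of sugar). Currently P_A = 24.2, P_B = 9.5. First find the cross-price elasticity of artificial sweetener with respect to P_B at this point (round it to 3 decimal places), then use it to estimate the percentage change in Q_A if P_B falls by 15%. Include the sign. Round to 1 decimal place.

-2.0%

At P_A = 24.2, P_B = 9.5: Q_A = 544.968.
∂Q_A/∂P_B = 0.32P_A = 7.7440.
ε = (∂Q_A/∂P_B)(P_B/Q_A) = 7.7440 × 9.5/544.968 ≈ 0.135.
%ΔQ_A ≈ ε × %ΔP_B = 0.135 × (-15%) = -2.0%.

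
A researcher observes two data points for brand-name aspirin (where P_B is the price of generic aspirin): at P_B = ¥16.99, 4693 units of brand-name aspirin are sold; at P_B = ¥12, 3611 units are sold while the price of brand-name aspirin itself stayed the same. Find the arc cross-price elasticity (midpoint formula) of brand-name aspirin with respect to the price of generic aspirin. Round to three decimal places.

ΔQ_A = 3611 − 4693 = -1082; ΔP_B = 12 − 16.99 = -4.99.
Midpoints: Q̄_A = 4152.0, P̄_B = 14.49.
ε = (ΔQ_A/Q̄_A)/(ΔP_B/P̄_B) = (-1082/4152.0)/(-4.99/14.49) ≈ 0.757.
ε > 0: brand-name aspirin and generic aspirin are substitutes.

0.757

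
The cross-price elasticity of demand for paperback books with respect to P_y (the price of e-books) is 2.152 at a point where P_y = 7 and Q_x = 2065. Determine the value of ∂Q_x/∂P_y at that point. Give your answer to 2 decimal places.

634.84

ε = (∂Q_x/∂P_y)·(P_y/Q_x) ⇒ ∂Q_x/∂P_y = ε·Q_x/P_y = 2.152 × 2065/7 ≈ 634.84.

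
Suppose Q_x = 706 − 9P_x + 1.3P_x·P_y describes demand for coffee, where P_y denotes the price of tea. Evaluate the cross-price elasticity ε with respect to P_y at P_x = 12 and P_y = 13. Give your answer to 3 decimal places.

0.253

At P_x = 12 and P_y = 13: Q_x = 800.8.
∂Q_x/∂P_y = 1.3P_x = 1.3(12) = 15.6000.
ε = (∂Q_x/∂P_y)(P_y/Q_x) = 15.6000 × (13/800.8) ≈ 0.253.
ε > 0: substitutes.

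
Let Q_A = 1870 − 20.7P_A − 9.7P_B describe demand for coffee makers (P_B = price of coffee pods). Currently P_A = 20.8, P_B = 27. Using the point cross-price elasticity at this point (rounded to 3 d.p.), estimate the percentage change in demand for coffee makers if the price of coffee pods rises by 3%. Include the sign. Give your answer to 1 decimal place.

At P_A = 20.8, P_B = 27: Q_A = 1177.54.
∂Q_A/∂P_B = -9.7.
ε = (∂Q_A/∂P_B)(P_B/Q_A) = -9.7000 × 27/1177.54 ≈ -0.222.
%ΔQ_A ≈ ε × %ΔP_B = -0.222 × (3%) = -0.7%.

-0.7%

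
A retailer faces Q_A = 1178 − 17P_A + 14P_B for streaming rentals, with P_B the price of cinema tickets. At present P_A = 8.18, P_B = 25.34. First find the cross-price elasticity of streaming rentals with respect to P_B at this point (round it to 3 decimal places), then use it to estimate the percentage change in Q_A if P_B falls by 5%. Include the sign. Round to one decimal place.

-1.3%

At P_A = 8.18, P_B = 25.34: Q_A = 1393.7.
∂Q_A/∂P_B = 14.
ε = (∂Q_A/∂P_B)(P_B/Q_A) = 14.0000 × 25.34/1393.7 ≈ 0.255.
%ΔQ_A ≈ ε × %ΔP_B = 0.255 × (-5%) = -1.3%.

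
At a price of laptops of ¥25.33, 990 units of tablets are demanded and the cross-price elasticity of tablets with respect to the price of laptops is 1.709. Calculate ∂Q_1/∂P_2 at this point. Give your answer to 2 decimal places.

ε = (∂Q_1/∂P_2)·(P_2/Q_1) ⇒ ∂Q_1/∂P_2 = ε·Q_1/P_2 = 1.709 × 990/25.33 ≈ 66.79.

66.79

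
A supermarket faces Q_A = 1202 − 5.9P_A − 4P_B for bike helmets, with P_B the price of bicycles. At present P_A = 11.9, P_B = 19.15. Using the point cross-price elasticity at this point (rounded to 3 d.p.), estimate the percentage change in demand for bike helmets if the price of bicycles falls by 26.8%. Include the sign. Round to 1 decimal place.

At P_A = 11.9, P_B = 19.15: Q_A = 1055.19.
∂Q_A/∂P_B = -4.
ε = (∂Q_A/∂P_B)(P_B/Q_A) = -4.0000 × 19.15/1055.19 ≈ -0.073.
%ΔQ_A ≈ ε × %ΔP_B = -0.073 × (-26.8%) = 2.0%.

2.0%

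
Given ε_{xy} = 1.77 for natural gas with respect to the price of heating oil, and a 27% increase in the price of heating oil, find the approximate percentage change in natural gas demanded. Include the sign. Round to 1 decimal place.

%ΔQ ≈ ε × %ΔP of heating oil = 1.77 × (27%) = 47.8%.
Demand for natural gas rises by about 47.8%.

47.8%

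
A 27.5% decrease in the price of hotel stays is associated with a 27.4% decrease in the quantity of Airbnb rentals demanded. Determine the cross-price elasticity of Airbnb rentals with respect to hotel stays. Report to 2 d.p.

1.00

ε = (%ΔQ of Airbnb rentals) / (%ΔP of hotel stays) = (-27.4%) / (-27.5%) ≈ 1.00.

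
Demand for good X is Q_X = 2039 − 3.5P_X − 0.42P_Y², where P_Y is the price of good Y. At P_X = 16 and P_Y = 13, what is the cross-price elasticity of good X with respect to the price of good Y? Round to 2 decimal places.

At P_X = 16 and P_Y = 13: Q_X = 1912.02.
∂Q_X/∂P_Y = -0.84P_Y = -0.84(13) = -10.9200.
ε = (∂Q_X/∂P_Y)(P_Y/Q_X) = -10.9200 × (13/1912.02) ≈ -0.07.

-0.07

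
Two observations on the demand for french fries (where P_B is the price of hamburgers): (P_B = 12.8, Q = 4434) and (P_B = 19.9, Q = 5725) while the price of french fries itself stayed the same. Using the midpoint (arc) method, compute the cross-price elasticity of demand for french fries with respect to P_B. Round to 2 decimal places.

ΔQ_A = 5725 − 4434 = 1291; ΔP_B = 19.9 − 12.8 = 7.1.
Midpoints: Q̄_A = 5079.5, P̄_B = 16.35.
ε = (ΔQ_A/Q̄_A)/(ΔP_B/P̄_B) = (1291/5079.5)/(7.1/16.35) ≈ 0.59.
ε > 0: french fries and hamburgers are substitutes.

0.59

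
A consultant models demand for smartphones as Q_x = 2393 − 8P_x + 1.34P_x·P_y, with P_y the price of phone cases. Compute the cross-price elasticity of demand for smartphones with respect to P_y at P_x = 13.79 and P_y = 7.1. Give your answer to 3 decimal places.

At P_x = 13.79 and P_y = 7.1: Q_x = 2413.878.
∂Q_x/∂P_y = 1.34P_x = 1.34(13.79) = 18.4786.
ε = (∂Q_x/∂P_y)(P_y/Q_x) = 18.4786 × (7.1/2413.878) ≈ 0.054.
ε > 0: substitutes.

0.054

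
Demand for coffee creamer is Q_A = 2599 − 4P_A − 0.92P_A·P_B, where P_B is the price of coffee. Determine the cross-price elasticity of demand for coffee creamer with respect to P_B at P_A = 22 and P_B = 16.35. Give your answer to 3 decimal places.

-0.152

At P_A = 22 and P_B = 16.35: Q_A = 2180.076.
∂Q_A/∂P_B = -0.92P_A = -0.92(22) = -20.2400.
ε = (∂Q_A/∂P_B)(P_B/Q_A) = -20.2400 × (16.35/2180.076) ≈ -0.152.
ε < 0: complements.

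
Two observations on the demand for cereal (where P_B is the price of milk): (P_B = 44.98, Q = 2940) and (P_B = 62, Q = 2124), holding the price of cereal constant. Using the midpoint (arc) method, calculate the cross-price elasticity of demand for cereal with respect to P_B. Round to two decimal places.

ΔQ_A = 2124 − 2940 = -816; ΔP_B = 62 − 44.98 = 17.02.
Midpoints: Q̄_A = 2532.0, P̄_B = 53.49.
ε = (ΔQ_A/Q̄_A)/(ΔP_B/P̄_B) = (-816/2532.0)/(17.02/53.49) ≈ -1.01.
ε < 0: cereal and milk are complements.

-1.01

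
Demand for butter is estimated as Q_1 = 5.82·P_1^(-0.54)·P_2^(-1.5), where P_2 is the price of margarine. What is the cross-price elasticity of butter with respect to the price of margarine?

In a log-linear (constant-elasticity) demand function, the coefficient on the exponent of P_2 is the cross-price elasticity.
ε = -1.50. Negative, so butter and margarine are complements.

-1.50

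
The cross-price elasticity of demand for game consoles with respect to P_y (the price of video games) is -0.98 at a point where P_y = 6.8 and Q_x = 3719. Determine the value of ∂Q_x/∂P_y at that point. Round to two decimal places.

-535.97

ε = (∂Q_x/∂P_y)·(P_y/Q_x) ⇒ ∂Q_x/∂P_y = ε·Q_x/P_y = -0.98 × 3719/6.8 ≈ -535.97.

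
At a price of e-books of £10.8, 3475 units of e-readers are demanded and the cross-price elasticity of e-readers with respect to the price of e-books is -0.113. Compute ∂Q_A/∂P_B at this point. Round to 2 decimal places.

ε = (∂Q_A/∂P_B)·(P_B/Q_A) ⇒ ∂Q_A/∂P_B = ε·Q_A/P_B = -0.113 × 3475/10.8 ≈ -36.36.

-36.36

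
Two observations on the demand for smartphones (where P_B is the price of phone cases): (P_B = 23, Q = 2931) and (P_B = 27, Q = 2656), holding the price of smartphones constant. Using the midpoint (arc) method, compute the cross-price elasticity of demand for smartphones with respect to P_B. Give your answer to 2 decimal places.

ΔQ_A = 2656 − 2931 = -275; ΔP_B = 27 − 23 = 4.
Midpoints: Q̄_A = 2793.5, P̄_B = 25.00.
ε = (ΔQ_A/Q̄_A)/(ΔP_B/P̄_B) = (-275/2793.5)/(4/25.00) ≈ -0.62.

-0.62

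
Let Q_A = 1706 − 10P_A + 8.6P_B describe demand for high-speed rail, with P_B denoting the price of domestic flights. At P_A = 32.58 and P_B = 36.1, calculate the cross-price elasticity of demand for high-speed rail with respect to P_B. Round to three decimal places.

0.184

At P_A = 32.58 and P_B = 36.1: Q_A = 1690.66.
∂Q_A/∂P_B = 8.6.
ε = (∂Q_A/∂P_B)(P_B/Q_A) = 8.6 × (36.1/1690.66) ≈ 0.184.
Since ε > 0, high-speed rail and domestic flights are substitutes.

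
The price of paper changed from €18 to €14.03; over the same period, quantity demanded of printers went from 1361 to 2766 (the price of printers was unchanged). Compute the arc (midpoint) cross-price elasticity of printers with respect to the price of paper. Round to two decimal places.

-2.75

ΔQ_A = 2766 − 1361 = 1405; ΔP_B = 14.03 − 18 = -3.97.
Midpoints: Q̄_A = 2063.5, P̄_B = 16.02.
ε = (ΔQ_A/Q̄_A)/(ΔP_B/P̄_B) = (1405/2063.5)/(-3.97/16.02) ≈ -2.75.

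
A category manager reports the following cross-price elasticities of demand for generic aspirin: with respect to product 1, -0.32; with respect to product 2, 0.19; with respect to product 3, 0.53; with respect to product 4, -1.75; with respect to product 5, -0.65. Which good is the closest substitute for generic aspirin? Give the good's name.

Substitutes have ε > 0. Among the positive values, 0.53 (product 3) is largest.

product 3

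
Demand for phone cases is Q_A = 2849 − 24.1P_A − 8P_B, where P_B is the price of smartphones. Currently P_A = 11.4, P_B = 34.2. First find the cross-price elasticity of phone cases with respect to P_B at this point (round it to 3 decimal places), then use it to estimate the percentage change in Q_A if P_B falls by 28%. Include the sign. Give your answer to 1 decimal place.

3.3%

At P_A = 11.4, P_B = 34.2: Q_A = 2300.66.
∂Q_A/∂P_B = -8.
ε = (∂Q_A/∂P_B)(P_B/Q_A) = -8.0000 × 34.2/2300.66 ≈ -0.119.
%ΔQ_A ≈ ε × %ΔP_B = -0.119 × (-28%) = 3.3%.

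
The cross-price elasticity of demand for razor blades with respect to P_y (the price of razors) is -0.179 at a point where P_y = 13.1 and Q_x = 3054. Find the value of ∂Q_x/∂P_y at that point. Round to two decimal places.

ε = (∂Q_x/∂P_y)·(P_y/Q_x) ⇒ ∂Q_x/∂P_y = ε·Q_x/P_y = -0.179 × 3054/13.1 ≈ -41.73.

-41.73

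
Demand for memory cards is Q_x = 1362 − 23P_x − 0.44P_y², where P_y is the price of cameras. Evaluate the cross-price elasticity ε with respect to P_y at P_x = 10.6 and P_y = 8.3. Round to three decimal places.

At P_x = 10.6 and P_y = 8.3: Q_x = 1087.888.
∂Q_x/∂P_y = -0.88P_y = -0.88(8.3) = -7.3040.
ε = (∂Q_x/∂P_y)(P_y/Q_x) = -7.3040 × (8.3/1087.888) ≈ -0.056.

-0.056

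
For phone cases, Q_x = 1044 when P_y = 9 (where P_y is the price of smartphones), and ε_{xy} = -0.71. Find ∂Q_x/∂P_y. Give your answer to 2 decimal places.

-82.36

ε = (∂Q_x/∂P_y)·(P_y/Q_x) ⇒ ∂Q_x/∂P_y = ε·Q_x/P_y = -0.71 × 1044/9 ≈ -82.36.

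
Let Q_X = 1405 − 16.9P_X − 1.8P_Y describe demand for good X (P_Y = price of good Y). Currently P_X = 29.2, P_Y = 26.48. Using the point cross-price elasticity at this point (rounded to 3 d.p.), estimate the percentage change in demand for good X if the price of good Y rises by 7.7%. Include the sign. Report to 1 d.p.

-0.4%

At P_X = 29.2, P_Y = 26.48: Q_X = 863.856.
∂Q_X/∂P_Y = -1.8.
ε = (∂Q_X/∂P_Y)(P_Y/Q_X) = -1.8000 × 26.48/863.856 ≈ -0.055.
%ΔQ_X ≈ ε × %ΔP_Y = -0.055 × (7.7%) = -0.4%.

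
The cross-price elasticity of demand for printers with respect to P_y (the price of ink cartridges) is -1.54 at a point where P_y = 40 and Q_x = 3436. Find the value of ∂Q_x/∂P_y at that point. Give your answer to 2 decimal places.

ε = (∂Q_x/∂P_y)·(P_y/Q_x) ⇒ ∂Q_x/∂P_y = ε·Q_x/P_y = -1.54 × 3436/40 ≈ -132.29.

-132.29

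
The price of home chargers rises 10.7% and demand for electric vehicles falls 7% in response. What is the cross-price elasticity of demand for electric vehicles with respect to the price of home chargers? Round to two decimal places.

-0.65

ε = (%ΔQ of electric vehicles) / (%ΔP of home chargers) = (-7%) / (10.7%) ≈ -0.65.
Negative cross-price elasticity: complements.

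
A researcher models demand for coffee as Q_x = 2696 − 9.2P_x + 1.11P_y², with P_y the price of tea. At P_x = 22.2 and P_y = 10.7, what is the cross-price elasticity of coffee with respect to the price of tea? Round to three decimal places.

0.097

At P_x = 22.2 and P_y = 10.7: Q_x = 2618.844.
∂Q_x/∂P_y = 2.22P_y = 2.22(10.7) = 23.7540.
ε = (∂Q_x/∂P_y)(P_y/Q_x) = 23.7540 × (10.7/2618.844) ≈ 0.097.
ε > 0: substitutes.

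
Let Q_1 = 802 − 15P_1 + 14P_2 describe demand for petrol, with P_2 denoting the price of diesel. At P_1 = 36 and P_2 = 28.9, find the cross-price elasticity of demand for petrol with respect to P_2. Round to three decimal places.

0.607

At P_1 = 36 and P_2 = 28.9: Q_1 = 666.6.
∂Q_1/∂P_2 = 14.
ε = (∂Q_1/∂P_2)(P_2/Q_1) = 14 × (28.9/666.6) ≈ 0.607.
Since ε > 0, petrol and diesel are substitutes.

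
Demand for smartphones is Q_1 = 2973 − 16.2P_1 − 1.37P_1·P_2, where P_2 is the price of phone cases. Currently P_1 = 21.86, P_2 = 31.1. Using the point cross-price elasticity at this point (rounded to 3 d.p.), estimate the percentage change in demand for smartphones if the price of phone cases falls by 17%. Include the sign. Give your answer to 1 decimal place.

9.4%

At P_1 = 21.86, P_2 = 31.1: Q_1 = 1687.479.
∂Q_1/∂P_2 = -1.37P_1 = -29.9482.
ε = (∂Q_1/∂P_2)(P_2/Q_1) = -29.9482 × 31.1/1687.479 ≈ -0.552.
%ΔQ_1 ≈ ε × %ΔP_2 = -0.552 × (-17%) = 9.4%.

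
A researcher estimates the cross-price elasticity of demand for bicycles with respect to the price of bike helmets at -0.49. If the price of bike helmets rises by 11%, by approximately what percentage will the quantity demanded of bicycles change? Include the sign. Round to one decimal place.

%ΔQ ≈ ε × %ΔP of bike helmets = -0.49 × (11%) = -5.4%.
Demand for bicycles falls by about 5.4%.

-5.4%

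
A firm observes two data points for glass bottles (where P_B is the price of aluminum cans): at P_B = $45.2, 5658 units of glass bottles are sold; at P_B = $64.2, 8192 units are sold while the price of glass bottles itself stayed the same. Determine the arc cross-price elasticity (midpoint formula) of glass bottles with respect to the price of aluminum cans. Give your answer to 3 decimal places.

ΔQ_A = 8192 − 5658 = 2534; ΔP_B = 64.2 − 45.2 = 19.
Midpoints: Q̄_A = 6925.0, P̄_B = 54.70.
ε = (ΔQ_A/Q̄_A)/(ΔP_B/P̄_B) = (2534/6925.0)/(19/54.70) ≈ 1.053.

1.053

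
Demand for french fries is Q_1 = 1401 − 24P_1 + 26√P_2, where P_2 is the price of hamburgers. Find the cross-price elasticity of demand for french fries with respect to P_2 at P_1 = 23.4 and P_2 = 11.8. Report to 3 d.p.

0.048

At P_1 = 23.4 and P_2 = 11.8: Q_1 = 928.713.
∂Q_1/∂P_2 = 26/(2√P_2) = 26/(2√11.8) = 3.7844.
ε = (∂Q_1/∂P_2)(P_2/Q_1) = 3.7844 × (11.8/928.713) ≈ 0.048.
ε > 0: substitutes.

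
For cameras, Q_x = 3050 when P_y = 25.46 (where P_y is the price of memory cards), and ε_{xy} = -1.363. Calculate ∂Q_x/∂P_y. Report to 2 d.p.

ε = (∂Q_x/∂P_y)·(P_y/Q_x) ⇒ ∂Q_x/∂P_y = ε·Q_x/P_y = -1.363 × 3050/25.46 ≈ -163.28.

-163.28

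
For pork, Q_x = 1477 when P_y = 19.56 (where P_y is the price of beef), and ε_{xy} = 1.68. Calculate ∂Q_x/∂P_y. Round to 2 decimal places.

126.86

ε = (∂Q_x/∂P_y)·(P_y/Q_x) ⇒ ∂Q_x/∂P_y = ε·Q_x/P_y = 1.68 × 1477/19.56 ≈ 126.86.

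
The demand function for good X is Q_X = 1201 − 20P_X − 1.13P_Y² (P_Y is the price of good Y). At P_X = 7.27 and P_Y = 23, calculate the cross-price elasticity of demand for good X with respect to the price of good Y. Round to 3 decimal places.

-2.611

At P_X = 7.27 and P_Y = 23: Q_X = 457.83.
∂Q_X/∂P_Y = -2.26P_Y = -2.26(23) = -51.9800.
ε = (∂Q_X/∂P_Y)(P_Y/Q_X) = -51.9800 × (23/457.83) ≈ -2.611.
ε < 0: complements.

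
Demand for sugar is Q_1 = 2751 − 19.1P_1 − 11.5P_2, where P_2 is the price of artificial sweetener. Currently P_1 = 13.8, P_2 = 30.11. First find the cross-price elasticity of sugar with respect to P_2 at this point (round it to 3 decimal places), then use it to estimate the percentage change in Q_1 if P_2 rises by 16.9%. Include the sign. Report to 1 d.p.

At P_1 = 13.8, P_2 = 30.11: Q_1 = 2141.155.
∂Q_1/∂P_2 = -11.5.
ε = (∂Q_1/∂P_2)(P_2/Q_1) = -11.5000 × 30.11/2141.155 ≈ -0.162.
%ΔQ_1 ≈ ε × %ΔP_2 = -0.162 × (16.9%) = -2.7%.

-2.7%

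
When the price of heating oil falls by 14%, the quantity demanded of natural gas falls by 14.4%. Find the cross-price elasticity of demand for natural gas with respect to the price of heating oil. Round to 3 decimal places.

1.029

ε = (%ΔQ of natural gas) / (%ΔP of heating oil) = (-14.4%) / (-14%) ≈ 1.029.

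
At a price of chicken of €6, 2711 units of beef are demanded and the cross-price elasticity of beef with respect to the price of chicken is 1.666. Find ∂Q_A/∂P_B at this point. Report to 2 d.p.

752.75

ε = (∂Q_A/∂P_B)·(P_B/Q_A) ⇒ ∂Q_A/∂P_B = ε·Q_A/P_B = 1.666 × 2711/6 ≈ 752.75.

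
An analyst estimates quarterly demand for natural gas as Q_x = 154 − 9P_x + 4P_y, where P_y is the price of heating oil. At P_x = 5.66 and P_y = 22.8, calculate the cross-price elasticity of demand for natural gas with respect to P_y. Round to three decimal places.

0.469

At P_x = 5.66 and P_y = 22.8: Q_x = 194.26.
∂Q_x/∂P_y = 4.
ε = (∂Q_x/∂P_y)(P_y/Q_x) = 4 × (22.8/194.26) ≈ 0.469.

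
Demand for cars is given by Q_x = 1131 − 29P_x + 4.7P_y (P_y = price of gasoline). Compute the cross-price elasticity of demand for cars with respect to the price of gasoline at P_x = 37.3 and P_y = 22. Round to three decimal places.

0.677

At P_x = 37.3 and P_y = 22: Q_x = 152.7.
∂Q_x/∂P_y = 4.7.
ε = (∂Q_x/∂P_y)(P_y/Q_x) = 4.7 × (22/152.7) ≈ 0.677.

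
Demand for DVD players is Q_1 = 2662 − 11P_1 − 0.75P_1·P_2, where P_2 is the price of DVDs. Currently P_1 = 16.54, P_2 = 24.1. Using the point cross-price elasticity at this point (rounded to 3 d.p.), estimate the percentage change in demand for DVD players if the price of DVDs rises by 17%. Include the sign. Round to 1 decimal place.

At P_1 = 16.54, P_2 = 24.1: Q_1 = 2181.099.
∂Q_1/∂P_2 = -0.75P_1 = -12.4050.
ε = (∂Q_1/∂P_2)(P_2/Q_1) = -12.4050 × 24.1/2181.099 ≈ -0.137.
%ΔQ_1 ≈ ε × %ΔP_2 = -0.137 × (17%) = -2.3%.

-2.3%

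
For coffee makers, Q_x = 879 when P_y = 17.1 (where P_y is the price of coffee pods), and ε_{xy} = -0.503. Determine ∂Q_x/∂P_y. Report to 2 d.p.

ε = (∂Q_x/∂P_y)·(P_y/Q_x) ⇒ ∂Q_x/∂P_y = ε·Q_x/P_y = -0.503 × 879/17.1 ≈ -25.86.

-25.86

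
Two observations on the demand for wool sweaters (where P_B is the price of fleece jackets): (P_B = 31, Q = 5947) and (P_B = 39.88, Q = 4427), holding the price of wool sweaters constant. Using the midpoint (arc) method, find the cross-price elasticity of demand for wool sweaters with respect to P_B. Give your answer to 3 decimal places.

-1.170

ΔQ_A = 4427 − 5947 = -1520; ΔP_B = 39.88 − 31 = 8.88.
Midpoints: Q̄_A = 5187.0, P̄_B = 35.44.
ε = (ΔQ_A/Q̄_A)/(ΔP_B/P̄_B) = (-1520/5187.0)/(8.88/35.44) ≈ -1.170.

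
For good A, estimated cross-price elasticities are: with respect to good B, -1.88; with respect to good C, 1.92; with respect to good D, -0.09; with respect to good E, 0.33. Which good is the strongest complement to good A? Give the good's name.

good B

Complements have ε < 0. The most negative value is -1.88 (good B).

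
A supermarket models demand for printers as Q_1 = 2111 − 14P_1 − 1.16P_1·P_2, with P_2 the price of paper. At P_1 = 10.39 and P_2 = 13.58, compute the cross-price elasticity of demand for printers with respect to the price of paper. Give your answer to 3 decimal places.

-0.091

At P_1 = 10.39 and P_2 = 13.58: Q_1 = 1801.868.
∂Q_1/∂P_2 = -1.16P_1 = -1.16(10.39) = -12.0524.
ε = (∂Q_1/∂P_2)(P_2/Q_1) = -12.0524 × (13.58/1801.868) ≈ -0.091.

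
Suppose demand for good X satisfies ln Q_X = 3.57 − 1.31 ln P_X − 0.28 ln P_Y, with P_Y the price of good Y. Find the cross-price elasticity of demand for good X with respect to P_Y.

In a log-linear (constant-elasticity) demand function, the coefficient on ln P_Y is the cross-price elasticity.
ε = -0.28. Negative, so good X and good Y are complements.

-0.28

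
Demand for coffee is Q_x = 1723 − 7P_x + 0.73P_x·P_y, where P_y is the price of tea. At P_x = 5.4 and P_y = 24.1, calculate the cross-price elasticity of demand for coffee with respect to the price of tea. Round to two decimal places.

0.05

At P_x = 5.4 and P_y = 24.1: Q_x = 1780.202.
∂Q_x/∂P_y = 0.73P_x = 0.73(5.4) = 3.9420.
ε = (∂Q_x/∂P_y)(P_y/Q_x) = 3.9420 × (24.1/1780.202) ≈ 0.05.
ε > 0: substitutes.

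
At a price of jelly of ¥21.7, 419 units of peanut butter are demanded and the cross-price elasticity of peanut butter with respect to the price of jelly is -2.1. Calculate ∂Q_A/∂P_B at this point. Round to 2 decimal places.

ε = (∂Q_A/∂P_B)·(P_B/Q_A) ⇒ ∂Q_A/∂P_B = ε·Q_A/P_B = -2.1 × 419/21.7 ≈ -40.55.

-40.55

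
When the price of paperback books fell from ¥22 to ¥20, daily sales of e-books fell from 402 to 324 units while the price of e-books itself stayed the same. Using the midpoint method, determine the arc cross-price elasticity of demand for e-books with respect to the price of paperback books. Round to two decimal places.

ΔQ_A = 324 − 402 = -78; ΔP_B = 20 − 22 = -2.
Midpoints: Q̄_A = 363.0, P̄_B = 21.00.
ε = (ΔQ_A/Q̄_A)/(ΔP_B/P̄_B) = (-78/363.0)/(-2/21.00) ≈ 2.26.

2.26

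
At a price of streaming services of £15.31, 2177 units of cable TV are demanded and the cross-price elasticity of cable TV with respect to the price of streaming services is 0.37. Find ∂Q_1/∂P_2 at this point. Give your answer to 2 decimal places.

52.61

ε = (∂Q_1/∂P_2)·(P_2/Q_1) ⇒ ∂Q_1/∂P_2 = ε·Q_1/P_2 = 0.37 × 2177/15.31 ≈ 52.61.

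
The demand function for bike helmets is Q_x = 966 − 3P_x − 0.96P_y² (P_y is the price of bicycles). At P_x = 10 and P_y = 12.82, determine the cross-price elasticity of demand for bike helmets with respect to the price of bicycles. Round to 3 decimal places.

At P_x = 10 and P_y = 12.82: Q_x = 778.222.
∂Q_x/∂P_y = -1.92P_y = -1.92(12.82) = -24.6144.
ε = (∂Q_x/∂P_y)(P_y/Q_x) = -24.6144 × (12.82/778.222) ≈ -0.405.

-0.405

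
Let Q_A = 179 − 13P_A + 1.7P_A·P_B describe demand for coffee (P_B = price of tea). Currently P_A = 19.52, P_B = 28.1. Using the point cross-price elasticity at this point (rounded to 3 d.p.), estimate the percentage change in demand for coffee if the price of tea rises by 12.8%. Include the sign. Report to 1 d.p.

13.9%

At P_A = 19.52, P_B = 28.1: Q_A = 857.710.
∂Q_A/∂P_B = 1.7P_A = 33.1840.
ε = (∂Q_A/∂P_B)(P_B/Q_A) = 33.1840 × 28.1/857.710 ≈ 1.087.
%ΔQ_A ≈ ε × %ΔP_B = 1.087 × (12.8%) = 13.9%.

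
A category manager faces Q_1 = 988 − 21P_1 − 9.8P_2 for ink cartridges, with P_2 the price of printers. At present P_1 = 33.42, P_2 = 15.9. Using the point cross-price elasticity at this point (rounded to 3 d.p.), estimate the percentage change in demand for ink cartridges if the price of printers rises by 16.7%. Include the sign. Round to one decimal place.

-20.0%

At P_1 = 33.42, P_2 = 15.9: Q_1 = 130.36.
∂Q_1/∂P_2 = -9.8.
ε = (∂Q_1/∂P_2)(P_2/Q_1) = -9.8000 × 15.9/130.36 ≈ -1.195.
%ΔQ_1 ≈ ε × %ΔP_2 = -1.195 × (16.7%) = -20.0%.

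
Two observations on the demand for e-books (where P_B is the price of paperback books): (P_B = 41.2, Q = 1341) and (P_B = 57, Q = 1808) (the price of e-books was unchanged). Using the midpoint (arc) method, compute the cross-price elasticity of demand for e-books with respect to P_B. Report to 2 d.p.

0.92

ΔQ_A = 1808 − 1341 = 467; ΔP_B = 57 − 41.2 = 15.8.
Midpoints: Q̄_A = 1574.5, P̄_B = 49.10.
ε = (ΔQ_A/Q̄_A)/(ΔP_B/P̄_B) = (467/1574.5)/(15.8/49.10) ≈ 0.92.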